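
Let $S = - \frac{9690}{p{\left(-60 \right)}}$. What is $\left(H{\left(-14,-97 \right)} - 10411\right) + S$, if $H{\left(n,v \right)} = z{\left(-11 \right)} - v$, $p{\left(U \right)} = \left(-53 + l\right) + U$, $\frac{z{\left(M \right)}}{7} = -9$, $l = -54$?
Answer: $- \frac{1723269}{167} \approx -10319.0$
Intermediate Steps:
$z{\left(M \right)} = -63$ ($z{\left(M \right)} = 7 \left(-9\right) = -63$)
$p{\left(U \right)} = -107 + U$ ($p{\left(U \right)} = \left(-53 - 54\right) + U = -107 + U$)
$H{\left(n,v \right)} = -63 - v$
$S = \frac{9690}{167}$ ($S = - \frac{9690}{-107 - 60} = - \frac{9690}{-167} = \left(-9690\right) \left(- \frac{1}{167}\right) = \frac{9690}{167} \approx 58.024$)
$\left(H{\left(-14,-97 \right)} - 10411\right) + S = \left(\left(-63 - -97\right) - 10411\right) + \frac{9690}{167} = \left(\left(-63 + 97\right) - 10411\right) + \frac{9690}{167} = \left(34 - 10411\right) + \frac{9690}{167} = -10377 + \frac{9690}{167} = - \frac{1723269}{167}$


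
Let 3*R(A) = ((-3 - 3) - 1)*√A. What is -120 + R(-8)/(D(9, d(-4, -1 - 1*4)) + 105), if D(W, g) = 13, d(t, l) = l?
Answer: -120 - 7*I*√2/177 ≈ -120.0 - 0.055929*I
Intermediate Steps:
R(A) = -7*√A/3 (R(A) = (((-3 - 3) - 1)*√A)/3 = ((-6 - 1)*√A)/3 = (-7*√A)/3 = -7*√A/3)
-120 + R(-8)/(D(9, d(-4, -1 - 1*4)) + 105) = -120 + (-14*I*√2/3)/(13 + 105) = -120 + (-14*I*√2/3)/118 = -120 - 7*I*√2/177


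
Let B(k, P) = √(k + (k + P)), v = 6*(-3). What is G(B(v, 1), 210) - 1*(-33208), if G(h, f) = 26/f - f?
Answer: 3464803/105 ≈ 32998.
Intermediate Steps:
v = -18
B(k, P) = √(P + 2*k) (B(k, P) = √(k + (P + k)) = √(P + 2*k))
G(h, f) = -f + 26/f
G(B(v, 1), 210) - 1*(-33208) = (-1*210 + 26/210) - 1*(-33208) = (-210 + 26*(1/210)) + 33208 = (-210 + 13/105) + 33208 = -22037/105 + 33208 = 3464803/105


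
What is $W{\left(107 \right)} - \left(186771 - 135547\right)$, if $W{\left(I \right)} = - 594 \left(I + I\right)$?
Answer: $-178340$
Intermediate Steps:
$W{\left(I \right)} = - 1188 I$ ($W{\left(I \right)} = - 594 \cdot 2 I = - 1188 I$)
$W{\left(107 \right)} - \left(186771 - 135547\right) = \left(-1188\right) 107 - \left(186771 - 135547\right) = -127116 - \left(186771 - 135547\right) = -127116 - 51224 = -178340$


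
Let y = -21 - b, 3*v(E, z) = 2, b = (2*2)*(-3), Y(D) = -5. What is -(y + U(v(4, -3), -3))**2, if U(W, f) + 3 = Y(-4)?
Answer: -289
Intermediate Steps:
b = -12 (b = 4*(-3) = -12)
v(E, z) = 2/3 (v(E, z) = (1/3)*2 = 2/3)
U(W, f) = -8 (U(W, f) = -3 - 5 = -8)
y = -9 (y = -21 - 1*(-12) = -21 + 12 = -9)
-(y + U(v(4, -3), -3))**2 = -(-9 - 8)**2 = -1*(-17)**2 = -1*289 = -289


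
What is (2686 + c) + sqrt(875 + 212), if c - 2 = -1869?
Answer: 819 + sqrt(1087) ≈ 851.97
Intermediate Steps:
c = -1867 (c = 2 - 1869 = -1867)
(2686 + c) + sqrt(875 + 212) = (2686 - 1867) + sqrt(875 + 212) = 819 + sqrt(1087)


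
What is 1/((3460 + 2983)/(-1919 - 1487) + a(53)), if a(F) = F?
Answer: 3406/174075 ≈ 0.019566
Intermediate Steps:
1/((3460 + 2983)/(-1919 - 1487) + a(53)) = 1/((3460 + 2983)/(-1919 - 1487) + 53) = 1/(6443/(-3406) + 53) = 1/(6443*(-1/3406) + 53) = 1/(-6443/3406 + 53) = 1/(174075/3406) = 3406/174075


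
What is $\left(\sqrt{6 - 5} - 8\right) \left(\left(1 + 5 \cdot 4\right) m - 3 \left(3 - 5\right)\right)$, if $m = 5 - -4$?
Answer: $-1365$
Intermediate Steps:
$m = 9$ ($m = 5 + 4 = 9$)
$\left(\sqrt{6 - 5} - 8\right) \left(\left(1 + 5 \cdot 4\right) m - 3 \left(3 - 5\right)\right) = \left(\sqrt{6 - 5} - 8\right) \left(\left(1 + 5 \cdot 4\right) 9 - 3 \left(3 - 5\right)\right) = \left(\sqrt{1} - 8\right) \left(\left(1 + 20\right) 9 - -6\right) = \left(1 - 8\right) \left(21 \cdot 9 + 6\right) = - 7 \left(189 + 6\right) = \left(-7\right) 195 = -1365$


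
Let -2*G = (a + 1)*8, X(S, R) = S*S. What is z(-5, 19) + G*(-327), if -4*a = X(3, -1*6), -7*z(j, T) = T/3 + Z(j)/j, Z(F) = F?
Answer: -34357/21 ≈ -1636.0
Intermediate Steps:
X(S, R) = S**2
z(j, T) = -1/7 - T/21 (z(j, T) = -(T/3 + j/j)/7 = -(T*(1/3) + 1)/7 = -(T/3 + 1)/7 = -(1 + T/3)/7 = -1/7 - T/21)
a = -9/4 (a = -1/4*3**2 = -1/4*9 = -9/4 ≈ -2.2500)
G = 5 (G = -(-9/4 + 1)*8/2 = -(-5)*8/8 = -1/2*(-10) = 5)
z(-5, 19) + G*(-327) = (-1/7 - 1/21*19) + 5*(-327) = (-1/7 - 19/21) - 1635 = -22/21 - 1635 = -34357/21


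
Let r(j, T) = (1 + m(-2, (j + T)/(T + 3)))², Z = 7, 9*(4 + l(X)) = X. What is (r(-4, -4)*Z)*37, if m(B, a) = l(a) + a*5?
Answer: 30116779/81 ≈ 3.7181e+5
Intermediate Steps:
l(X) = -4 + X/9
m(B, a) = -4 + 46*a/9 (m(B, a) = (-4 + a/9) + a*5 = (-4 + a/9) + 5*a = -4 + 46*a/9)
r(j, T) = (-3 + 46*(T + j)/(9*(3 + T)))² (r(j, T) = (1 + (-4 + 46*((j + T)/(T + 3))/9))² = (1 + (-4 + 46*((T + j)/(3 + T))/9))² = (1 + (-4 + 46*(T + j)/(9*(3 + T))))² = (-3 + 46*(T + j)/(9*(3 + T)))²)
(r(-4, -4)*Z)*37 = (((-81 + 19*(-4) + 46*(-4))²/(81*(3 - 4)²))*7)*37 = (((1/81)*(-81 - 76 - 184)²/(-1)²)*7)*37 = (((1/81)*1*(-341)²)*7)*37 = (((1/81)*1*116281)*7)*37 = ((116281/81)*7)*37 = (813967/81)*37 = 30116779/81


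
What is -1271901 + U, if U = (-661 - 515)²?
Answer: 111075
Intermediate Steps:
U = 1382976 (U = (-1176)² = 1382976)
-1271901 + U = -1271901 + 1382976 = 111075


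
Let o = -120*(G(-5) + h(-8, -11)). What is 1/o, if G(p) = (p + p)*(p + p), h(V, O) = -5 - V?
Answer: -1/12360 ≈ -8.0906e-5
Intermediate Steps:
G(p) = 4*p² (G(p) = (2*p)*(2*p) = 4*p²)
o = -12360 (o = -120*(4*(-5)² + (-5 - 1*(-8))) = -120*(4*25 + (-5 + 8)) = -120*(100 + 3) = -120*103 = -12360)
1/o = 1/(-12360) = -1/12360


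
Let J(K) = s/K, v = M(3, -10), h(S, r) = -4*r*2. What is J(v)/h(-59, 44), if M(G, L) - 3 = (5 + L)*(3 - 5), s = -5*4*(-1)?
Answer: -5/1144 ≈ -0.0043706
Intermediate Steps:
s = 20 (s = -20*(-1) = 20)
h(S, r) = -8*r
M(G, L) = -7 - 2*L (M(G, L) = 3 + (5 + L)*(3 - 5) = 3 + (5 + L)*(-2) = 3 + (-10 - 2*L) = -7 - 2*L)
v = 13 (v = -7 - 2*(-10) = -7 + 20 = 13)
J(K) = 20/K
J(v)/h(-59, 44) = (20/13)/((-8*44)) = (20*(1/13))/(-352) = (20/13)*(-1/352) = -5/1144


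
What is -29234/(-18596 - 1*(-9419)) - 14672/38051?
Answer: 977737990/349194027 ≈ 2.8000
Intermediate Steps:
-29234/(-18596 - 1*(-9419)) - 14672/38051 = -29234/(-18596 + 9419) - 14672*1/38051 = -29234/(-9177) - 14672/38051 = -29234*(-1/9177) - 14672/38051 = 29234/9177 - 14672/38051 = 977737990/349194027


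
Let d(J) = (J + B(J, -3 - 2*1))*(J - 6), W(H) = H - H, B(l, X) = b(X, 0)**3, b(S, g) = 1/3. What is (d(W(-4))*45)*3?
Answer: -30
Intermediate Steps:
b(S, g) = 1/3
B(l, X) = 1/27 (B(l, X) = (1/3)**3 = 1/27)
W(H) = 0
d(J) = (-6 + J)*(1/27 + J) (d(J) = (J + 1/27)*(J - 6) = (1/27 + J)*(-6 + J) = (-6 + J)*(1/27 + J))
(d(W(-4))*45)*3 = ((-2/9 + 0**2 - 161/27*0)*45)*3 = ((-2/9 + 0 + 0)*45)*3 = -2/9*45*3 = -10*3 = -30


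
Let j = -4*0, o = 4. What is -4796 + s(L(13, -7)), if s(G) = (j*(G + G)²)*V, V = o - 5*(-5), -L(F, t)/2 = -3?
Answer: -4796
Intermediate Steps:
j = 0
L(F, t) = 6 (L(F, t) = -2*(-3) = 6)
V = 29 (V = 4 - 5*(-5) = 4 + 25 = 29)
s(G) = 0 (s(G) = (0*(G + G)²)*29 = (0*(2*G)²)*29 = (0*(4*G²))*29 = 0*29 = 0)
-4796 + s(L(13, -7)) = -4796 + 0 = -4796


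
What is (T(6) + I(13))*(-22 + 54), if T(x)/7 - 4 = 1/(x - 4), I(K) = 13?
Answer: 1424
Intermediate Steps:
T(x) = 28 + 7/(-4 + x) (T(x) = 28 + 7/(x - 4) = 28 + 7/(-4 + x))
(T(6) + I(13))*(-22 + 54) = (7*(-15 + 4*6)/(-4 + 6) + 13)*(-22 + 54) = (7*(-15 + 24)/2 + 13)*32 = (7*(½)*9 + 13)*32 = (63/2 + 13)*32 = (89/2)*32 = 1424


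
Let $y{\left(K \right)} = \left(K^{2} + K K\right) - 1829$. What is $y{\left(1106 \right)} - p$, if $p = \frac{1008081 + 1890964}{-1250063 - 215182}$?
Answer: $\frac{716400766316}{293049} \approx 2.4446 \cdot 10^{6}$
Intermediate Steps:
$y{\left(K \right)} = -1829 + 2 K^{2}$ ($y{\left(K \right)} = \left(K^{2} + K^{2}\right) - 1829 = 2 K^{2} - 1829 = -1829 + 2 K^{2}$)
$p = - \frac{579809}{293049}$ ($p = \frac{2899045}{-1465245} = 2899045 \left(- \frac{1}{1465245}\right) = - \frac{579809}{293049} \approx -1.9785$)
$y{\left(1106 \right)} - p = \left(-1829 + 2 \cdot 1106^{2}\right) - - \frac{579809}{293049} = \left(-1829 + 2 \cdot 1223236\right) + \frac{579809}{293049} = \left(-1829 + 2446472\right) + \frac{579809}{293049} = 2444643 + \frac{579809}{293049} = \frac{716400766316}{293049}$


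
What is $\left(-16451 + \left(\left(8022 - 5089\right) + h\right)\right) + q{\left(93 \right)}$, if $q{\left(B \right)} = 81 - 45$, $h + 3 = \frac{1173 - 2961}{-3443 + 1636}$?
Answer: $- \frac{24365607}{1807} \approx -13484.0$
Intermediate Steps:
$h = - \frac{3633}{1807}$ ($h = -3 + \frac{1173 - 2961}{-3443 + 1636} = -3 - \frac{1788}{-1807} = -3 - - \frac{1788}{1807} = -3 + \frac{1788}{1807} = - \frac{3633}{1807} \approx -2.0105$)
$q{\left(B \right)} = 36$
$\left(-16451 + \left(\left(8022 - 5089\right) + h\right)\right) + q{\left(93 \right)} = \left(-16451 + \left(\left(8022 - 5089\right) - \frac{3633}{1807}\right)\right) + 36 = \left(-16451 + \left(2933 - \frac{3633}{1807}\right)\right) + 36 = \left(-16451 + \frac{5296298}{1807}\right) + 36 = - \frac{24430659}{1807} + 36 = - \frac{24365607}{1807}$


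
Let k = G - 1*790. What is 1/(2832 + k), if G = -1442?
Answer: 1/600 ≈ 0.0016667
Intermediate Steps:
k = -2232 (k = -1442 - 1*790 = -1442 - 790 = -2232)
1/(2832 + k) = 1/(2832 - 2232) = 1/600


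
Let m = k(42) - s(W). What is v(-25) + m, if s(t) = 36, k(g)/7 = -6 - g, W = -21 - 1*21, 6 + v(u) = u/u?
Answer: -377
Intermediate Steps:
v(u) = -5 (v(u) = -6 + u/u = -6 + 1 = -5)
W = -42 (W = -21 - 21 = -42)
k(g) = -42 - 7*g (k(g) = 7*(-6 - g) = -42 - 7*g)
m = -372 (m = (-42 - 7*42) - 1*36 = (-42 - 294) - 36 = -336 - 36 = -372)
v(-25) + m = -5 - 372 = -377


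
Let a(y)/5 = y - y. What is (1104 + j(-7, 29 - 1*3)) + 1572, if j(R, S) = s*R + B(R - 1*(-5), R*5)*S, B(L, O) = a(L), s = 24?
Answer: 2508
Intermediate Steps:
a(y) = 0 (a(y) = 5*(y - y) = 5*0 = 0)
B(L, O) = 0
j(R, S) = 24*R (j(R, S) = 24*R + 0*S = 24*R + 0 = 24*R)
(1104 + j(-7, 29 - 1*3)) + 1572 = (1104 + 24*(-7)) + 1572 = (1104 - 168) + 1572 = 936 + 1572 = 2508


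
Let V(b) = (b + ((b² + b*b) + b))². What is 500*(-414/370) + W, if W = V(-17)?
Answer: 10928932/37 ≈ 2.9538e+5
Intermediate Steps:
V(b) = (2*b + 2*b²)² (V(b) = (b + ((b² + b²) + b))² = (b + (2*b² + b))² = (b + (b + 2*b²))² = (2*b + 2*b²)²)
W = 295936 (W = 4*(-17)²*(1 - 17)² = 4*289*(-16)² = 4*289*256 = 295936)
500*(-414/370) + W = 500*(-414/370) + 295936 = 500*(-414*1/370) + 295936 = 500*(-207/185) + 295936 = -20700/37 + 295936 = 10928932/37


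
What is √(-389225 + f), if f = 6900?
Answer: 5*I*√15293 ≈ 618.32*I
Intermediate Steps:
√(-389225 + f) = √(-389225 + 6900) = √(-382325) = 5*I*√15293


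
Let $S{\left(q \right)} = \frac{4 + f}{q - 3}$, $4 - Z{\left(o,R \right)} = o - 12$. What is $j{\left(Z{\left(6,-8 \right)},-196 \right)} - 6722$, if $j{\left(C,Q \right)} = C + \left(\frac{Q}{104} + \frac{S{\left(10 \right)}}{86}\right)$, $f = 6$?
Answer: $- \frac{52542731}{7826} \approx -6713.9$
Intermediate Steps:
$Z{\left(o,R \right)} = 16 - o$ ($Z{\left(o,R \right)} = 4 - \left(o - 12\right) = 4 - \left(-12 + o\right) = 16 - o$)
$S{\left(q \right)} = \frac{10}{-3 + q}$ ($S{\left(q \right)} = \frac{4 + 6}{q - 3} = \frac{10}{-3 + q}$)
$j{\left(C,Q \right)} = \frac{5}{301} + C + \frac{Q}{104}$ ($j{\left(C,Q \right)} = C + \left(\frac{Q}{104} + \frac{10 \frac{1}{-3 + 10}}{86}\right) = C + \left(Q \frac{1}{104} + \frac{10}{7} \cdot \frac{1}{86}\right) = C + \left(\frac{Q}{104} + 10 \cdot \frac{1}{7} \cdot \frac{1}{86}\right) = C + \left(\frac{Q}{104} + \frac{10}{7} \cdot \frac{1}{86}\right) = C + \left(\frac{Q}{104} + \frac{5}{301}\right) = C + \left(\frac{5}{301} + \frac{Q}{104}\right) = \frac{5}{301} + C + \frac{Q}{104}$)
$j{\left(Z{\left(6,-8 \right)},-196 \right)} - 6722 = \left(\frac{5}{301} + \left(16 - 6\right) + \frac{1}{104} \left(-196\right)\right) - 6722 = \left(\frac{5}{301} + \left(16 - 6\right) - \frac{49}{26}\right) - 6722 = \left(\frac{5}{301} + 10 - \frac{49}{26}\right) - 6722 = \frac{63641}{7826} - 6722 = - \frac{52542731}{7826}$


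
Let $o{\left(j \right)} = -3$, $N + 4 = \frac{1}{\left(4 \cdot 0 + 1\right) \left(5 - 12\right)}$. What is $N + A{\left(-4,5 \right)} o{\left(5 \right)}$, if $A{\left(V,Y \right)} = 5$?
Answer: $- \frac{134}{7} \approx -19.143$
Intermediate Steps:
$N = - \frac{29}{7}$ ($N = -4 + \frac{1}{\left(4 \cdot 0 + 1\right) \left(5 - 12\right)} = -4 + \frac{1}{\left(0 + 1\right) \left(-7\right)} = -4 + \frac{1}{1 \left(-7\right)} = -4 + \frac{1}{-7} = -4 - \frac{1}{7} = - \frac{29}{7} \approx -4.1429$)
$N + A{\left(-4,5 \right)} o{\left(5 \right)} = - \frac{29}{7} + 5 \left(-3\right) = - \frac{29}{7} - 15 = - \frac{134}{7}$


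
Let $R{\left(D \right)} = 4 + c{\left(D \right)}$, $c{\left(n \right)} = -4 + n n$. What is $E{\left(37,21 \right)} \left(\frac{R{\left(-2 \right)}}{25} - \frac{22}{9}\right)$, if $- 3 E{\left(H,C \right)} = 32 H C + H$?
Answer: $\frac{12799114}{675} \approx 18962.0$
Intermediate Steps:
$c{\left(n \right)} = -4 + n^{2}$
$E{\left(H,C \right)} = - \frac{H}{3} - \frac{32 C H}{3}$ ($E{\left(H,C \right)} = - \frac{32 H C + H}{3} = - \frac{32 C H + H}{3} = - \frac{H + 32 C H}{3} = - \frac{H}{3} - \frac{32 C H}{3}$)
$R{\left(D \right)} = D^{2}$ ($R{\left(D \right)} = 4 + \left(-4 + D^{2}\right) = D^{2}$)
$E{\left(37,21 \right)} \left(\frac{R{\left(-2 \right)}}{25} - \frac{22}{9}\right) = \left(- \frac{1}{3}\right) 37 \left(1 + 32 \cdot 21\right) \left(\frac{\left(-2\right)^{2}}{25} - \frac{22}{9}\right) = \left(- \frac{1}{3}\right) 37 \left(1 + 672\right) \left(4 \cdot \frac{1}{25} - \frac{22}{9}\right) = \left(- \frac{1}{3}\right) 37 \cdot 673 \left(\frac{4}{25} - \frac{22}{9}\right) = \left(- \frac{24901}{3}\right) \left(- \frac{514}{225}\right) = \frac{12799114}{675}$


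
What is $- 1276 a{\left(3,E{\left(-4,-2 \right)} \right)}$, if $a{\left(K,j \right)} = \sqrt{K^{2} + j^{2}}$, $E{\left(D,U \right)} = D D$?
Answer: $- 1276 \sqrt{265} \approx -20772.0$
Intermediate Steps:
$E{\left(D,U \right)} = D^{2}$
$- 1276 a{\left(3,E{\left(-4,-2 \right)} \right)} = - 1276 \sqrt{3^{2} + \left(\left(-4\right)^{2}\right)^{2}} = - 1276 \sqrt{9 + 16^{2}} = - 1276 \sqrt{9 + 256} = - 1276 \sqrt{265}$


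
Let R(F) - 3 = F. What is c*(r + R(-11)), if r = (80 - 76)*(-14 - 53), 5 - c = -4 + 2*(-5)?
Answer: -5244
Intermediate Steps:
R(F) = 3 + F
c = 19 (c = 5 - (-4 + 2*(-5)) = 5 - (-4 - 10) = 5 - 1*(-14) = 5 + 14 = 19)
r = -268 (r = 4*(-67) = -268)
c*(r + R(-11)) = 19*(-268 + (3 - 11)) = 19*(-268 - 8) = 19*(-276) = -5244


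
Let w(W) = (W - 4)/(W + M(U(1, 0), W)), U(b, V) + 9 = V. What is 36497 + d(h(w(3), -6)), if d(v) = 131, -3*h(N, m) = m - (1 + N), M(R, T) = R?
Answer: 36628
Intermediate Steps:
U(b, V) = -9 + V
w(W) = (-4 + W)/(-9 + W) (w(W) = (W - 4)/(W + (-9 + 0)) = (-4 + W)/(W - 9) = (-4 + W)/(-9 + W))
h(N, m) = ⅓ - m/3 + N/3 (h(N, m) = -(m - (1 + N))/3 = -(m + (-1 - N))/3 = -(-1 + m - N)/3 = ⅓ - m/3 + N/3)
36497 + d(h(w(3), -6)) = 36497 + 131 = 36628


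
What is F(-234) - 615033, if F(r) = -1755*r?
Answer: -204363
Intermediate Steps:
F(-234) - 615033 = -1755*(-234) - 615033 = 410670 - 615033 = -204363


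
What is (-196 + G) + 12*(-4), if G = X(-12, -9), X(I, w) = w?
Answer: -253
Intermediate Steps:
G = -9
(-196 + G) + 12*(-4) = (-196 - 9) + 12*(-4) = -205 - 48 = -253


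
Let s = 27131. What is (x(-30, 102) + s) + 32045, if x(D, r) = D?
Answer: 59146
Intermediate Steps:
(x(-30, 102) + s) + 32045 = (-30 + 27131) + 32045 = 27101 + 32045 = 59146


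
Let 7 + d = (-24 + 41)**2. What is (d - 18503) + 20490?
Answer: 2269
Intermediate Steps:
d = 282 (d = -7 + (-24 + 41)**2 = -7 + 17**2 = -7 + 289 = 282)
(d - 18503) + 20490 = (282 - 18503) + 20490 = -18221 + 20490 = 2269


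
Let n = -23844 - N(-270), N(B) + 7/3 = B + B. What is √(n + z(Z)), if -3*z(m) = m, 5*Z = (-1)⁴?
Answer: I*√5242890/15 ≈ 152.65*I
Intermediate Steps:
N(B) = -7/3 + 2*B (N(B) = -7/3 + (B + B) = -7/3 + 2*B)
Z = ⅕ (Z = (⅕)*(-1)⁴ = (⅕)*1 = ⅕ ≈ 0.20000)
z(m) = -m/3
n = -69905/3 (n = -23844 - (-7/3 + 2*(-270)) = -23844 - (-7/3 - 540) = -23844 - 1*(-1627/3) = -23844 + 1627/3 = -69905/3 ≈ -23302.)
√(n + z(Z)) = √(-69905/3 - ⅓*⅕) = √(-69905/3 - 1/15) = √(-349526/15) = I*√5242890/15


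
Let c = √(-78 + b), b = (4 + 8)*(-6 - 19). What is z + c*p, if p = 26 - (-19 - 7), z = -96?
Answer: -96 + 156*I*√42 ≈ -96.0 + 1011.0*I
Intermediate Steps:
b = -300 (b = 12*(-25) = -300)
c = 3*I*√42 (c = √(-78 - 300) = √(-378) = 3*I*√42 ≈ 19.442*I)
p = 52 (p = 26 - 1*(-26) = 26 + 26 = 52)
z + c*p = -96 + (3*I*√42)*52 = -96 + 156*I*√42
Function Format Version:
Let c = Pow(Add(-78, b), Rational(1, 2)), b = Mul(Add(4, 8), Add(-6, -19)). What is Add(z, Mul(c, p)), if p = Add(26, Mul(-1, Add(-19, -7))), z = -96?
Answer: Add(-96, Mul(156, I, Pow(42, Rational(1, 2)))) ≈ Add(-96.000, Mul(1011.0, I))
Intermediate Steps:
b = -300 (b = Mul(12, -25) = -300)
c = Mul(3, I, Pow(42, Rational(1, 2))) (c = Pow(Add(-78, -300), Rational(1, 2)) = Pow(-378, Rational(1, 2)) = Mul(3, I, Pow(42, Rational(1, 2))) ≈ Mul(19.442, I))
p = 52 (p = Add(26, Mul(-1, -26)) = Add(26, 26) = 52)
Add(z, Mul(c, p)) = Add(-96, Mul(Mul(3, I, Pow(42, Rational(1, 2))), 52)) = Add(-96, Mul(156, I, Pow(42, Rational(1, 2))))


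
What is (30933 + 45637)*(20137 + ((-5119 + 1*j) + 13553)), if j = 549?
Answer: 2229718400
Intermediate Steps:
(30933 + 45637)*(20137 + ((-5119 + 1*j) + 13553)) = (30933 + 45637)*(20137 + ((-5119 + 1*549) + 13553)) = 76570*(20137 + ((-5119 + 549) + 13553)) = 76570*(20137 + (-4570 + 13553)) = 76570*(20137 + 8983) = 76570*29120 = 2229718400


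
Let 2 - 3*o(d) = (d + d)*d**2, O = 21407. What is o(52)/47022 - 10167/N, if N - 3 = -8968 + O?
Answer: -16121185/5735762 ≈ -2.8106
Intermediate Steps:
o(d) = 2/3 - 2*d**3/3 (o(d) = 2/3 - (d + d)*d**2/3 = 2/3 - 2*d*d**2/3 = 2/3 - 2*d**3/3)
N = 12442 (N = 3 + (-8968 + 21407) = 3 + 12439 = 12442)
o(52)/47022 - 10167/N = (2/3 - 2/3*52**3)/47022 - 10167/12442 = (2/3 - 2/3*140608)*(1/47022) - 10167*1/12442 = (2/3 - 281216/3)*(1/47022) - 10167/12442 = -93738*1/47022 - 10167/12442 = -919/461 - 10167/12442 = -16121185/5735762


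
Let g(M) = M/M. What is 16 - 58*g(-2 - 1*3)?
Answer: -42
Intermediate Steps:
g(M) = 1
16 - 58*g(-2 - 1*3) = 16 - 58*1 = 16 - 58 = -42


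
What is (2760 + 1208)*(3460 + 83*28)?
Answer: 22950912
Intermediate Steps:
(2760 + 1208)*(3460 + 83*28) = 3968*(3460 + 2324) = 3968*5784 = 22950912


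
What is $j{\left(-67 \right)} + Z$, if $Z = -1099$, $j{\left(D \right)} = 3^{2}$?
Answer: $-1090$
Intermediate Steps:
$j{\left(D \right)} = 9$
$j{\left(-67 \right)} + Z = 9 - 1099 = -1090$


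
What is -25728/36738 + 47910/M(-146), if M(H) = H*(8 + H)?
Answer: 34493051/20561034 ≈ 1.6776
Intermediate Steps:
-25728/36738 + 47910/M(-146) = -25728/36738 + 47910/((-146*(8 - 146))) = -25728*1/36738 + 47910/((-146*(-138))) = -4288/6123 + 47910/20148 = -4288/6123 + 47910*(1/20148) = -4288/6123 + 7985/3358 = 34493051/20561034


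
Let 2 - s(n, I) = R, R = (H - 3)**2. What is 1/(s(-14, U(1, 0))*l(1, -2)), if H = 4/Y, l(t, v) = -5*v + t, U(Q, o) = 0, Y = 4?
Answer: -1/22 ≈ -0.045455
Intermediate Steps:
l(t, v) = t - 5*v
H = 1 (H = 4/4 = 4*(1/4) = 1)
R = 4 (R = (1 - 3)**2 = (-2)**2 = 4)
s(n, I) = -2 (s(n, I) = 2 - 1*4 = 2 - 4 = -2)
1/(s(-14, U(1, 0))*l(1, -2)) = 1/(-2*(1 - 5*(-2))) = 1/(-2*(1 + 10)) = 1/(-2*11) = 1/(-22) = -1/22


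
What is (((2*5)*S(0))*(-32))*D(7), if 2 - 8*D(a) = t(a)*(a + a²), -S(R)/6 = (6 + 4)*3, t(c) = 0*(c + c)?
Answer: 14400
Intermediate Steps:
t(c) = 0 (t(c) = 0*(2*c) = 0)
S(R) = -180 (S(R) = -6*(6 + 4)*3 = -60*3 = -6*30 = -180)
D(a) = ¼ (D(a) = ¼ - 0*(a + a²) = ¼ - ⅛*0 = ¼ + 0 = ¼)
(((2*5)*S(0))*(-32))*D(7) = (((2*5)*(-180))*(-32))*(¼) = ((10*(-180))*(-32))*(¼) = -1800*(-32)*(¼) = 57600*(¼) = 14400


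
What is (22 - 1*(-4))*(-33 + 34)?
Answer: 26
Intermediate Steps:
(22 - 1*(-4))*(-33 + 34) = (22 + 4)*1 = 26*1 = 26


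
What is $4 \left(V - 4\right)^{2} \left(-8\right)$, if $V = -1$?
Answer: $-800$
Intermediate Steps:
$4 \left(V - 4\right)^{2} \left(-8\right) = 4 \left(-1 - 4\right)^{2} \left(-8\right) = 4 \left(-5\right)^{2} \left(-8\right) = 4 \cdot 25 \left(-8\right) = 100 \left(-8\right) = -800$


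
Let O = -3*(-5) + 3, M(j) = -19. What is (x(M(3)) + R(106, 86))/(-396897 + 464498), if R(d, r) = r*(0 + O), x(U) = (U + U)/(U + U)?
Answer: 1549/67601 ≈ 0.022914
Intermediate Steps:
O = 18 (O = 15 + 3 = 18)
x(U) = 1 (x(U) = (2*U)/((2*U)) = (2*U)*(1/(2*U)) = 1)
R(d, r) = 18*r (R(d, r) = r*(0 + 18) = r*18 = 18*r)
(x(M(3)) + R(106, 86))/(-396897 + 464498) = (1 + 18*86)/(-396897 + 464498) = (1 + 1548)/67601 = 1549*(1/67601) = 1549/67601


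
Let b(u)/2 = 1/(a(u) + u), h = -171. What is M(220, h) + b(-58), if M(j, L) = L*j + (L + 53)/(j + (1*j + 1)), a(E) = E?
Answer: -962251645/25578 ≈ -37620.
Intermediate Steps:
b(u) = 1/u (b(u) = 2/(u + u) = 2/((2*u)) = 2*(1/(2*u)) = 1/u)
M(j, L) = L*j + (53 + L)/(1 + 2*j) (M(j, L) = L*j + (53 + L)/(j + (j + 1)) = L*j + (53 + L)/(j + (1 + j)) = L*j + (53 + L)/(1 + 2*j))
M(220, h) + b(-58) = (53 - 171 - 171*220 + 2*(-171)*220²)/(1 + 2*220) + 1/(-58) = (53 - 171 - 37620 + 2*(-171)*48400)/(1 + 440) - 1/58 = (53 - 171 - 37620 - 16552800)/441 - 1/58 = (1/441)*(-16590538) - 1/58 = -16590538/441 - 1/58 = -962251645/25578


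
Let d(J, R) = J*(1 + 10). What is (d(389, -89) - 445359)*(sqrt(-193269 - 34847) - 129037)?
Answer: 56915639960 - 882160*I*sqrt(57029) ≈ 5.6916e+10 - 2.1067e+8*I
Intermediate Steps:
d(J, R) = 11*J (d(J, R) = J*11 = 11*J)
(d(389, -89) - 445359)*(sqrt(-193269 - 34847) - 129037) = (11*389 - 445359)*(sqrt(-193269 - 34847) - 129037) = (4279 - 445359)*(sqrt(-228116) - 129037) = -441080*(2*I*sqrt(57029) - 129037) = -441080*(-129037 + 2*I*sqrt(57029)) = 56915639960 - 882160*I*sqrt(57029)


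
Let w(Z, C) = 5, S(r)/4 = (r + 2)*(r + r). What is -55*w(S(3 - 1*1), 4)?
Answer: -275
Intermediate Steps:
S(r) = 8*r*(2 + r) (S(r) = 4*((r + 2)*(r + r)) = 4*((2 + r)*(2*r)) = 4*(2*r*(2 + r)) = 8*r*(2 + r))
-55*w(S(3 - 1*1), 4) = -55*5 = -275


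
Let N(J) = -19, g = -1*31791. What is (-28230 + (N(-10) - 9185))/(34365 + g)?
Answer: -6239/429 ≈ -14.543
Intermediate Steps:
g = -31791
(-28230 + (N(-10) - 9185))/(34365 + g) = (-28230 + (-19 - 9185))/(34365 - 31791) = (-28230 - 9204)/2574 = -37434*1/2574 = -6239/429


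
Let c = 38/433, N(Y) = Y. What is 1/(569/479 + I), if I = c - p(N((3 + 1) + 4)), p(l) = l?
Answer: -207407/1394677 ≈ -0.14871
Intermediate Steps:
c = 38/433 (c = 38*(1/433) = 38/433 ≈ 0.087760)
I = -3426/433 (I = 38/433 - ((3 + 1) + 4) = 38/433 - (4 + 4) = 38/433 - 1*8 = 38/433 - 8 = -3426/433 ≈ -7.9122)
1/(569/479 + I) = 1/(569/479 - 3426/433) = 1/(-1394677/207407) = -207407/1394677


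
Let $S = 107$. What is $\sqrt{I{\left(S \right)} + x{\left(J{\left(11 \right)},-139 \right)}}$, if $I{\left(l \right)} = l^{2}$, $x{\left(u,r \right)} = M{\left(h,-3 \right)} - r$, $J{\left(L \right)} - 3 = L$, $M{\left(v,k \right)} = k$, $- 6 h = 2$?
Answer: $\sqrt{11585} \approx 107.63$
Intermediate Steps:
$h = - \frac{1}{3}$ ($h = \left(- \frac{1}{6}\right) 2 = - \frac{1}{3} \approx -0.33333$)
$J{\left(L \right)} = 3 + L$
$x{\left(u,r \right)} = -3 - r$
$\sqrt{I{\left(S \right)} + x{\left(J{\left(11 \right)},-139 \right)}} = \sqrt{107^{2} - -136} = \sqrt{11449 + \left(-3 + 139\right)} = \sqrt{11449 + 136} = \sqrt{11585}$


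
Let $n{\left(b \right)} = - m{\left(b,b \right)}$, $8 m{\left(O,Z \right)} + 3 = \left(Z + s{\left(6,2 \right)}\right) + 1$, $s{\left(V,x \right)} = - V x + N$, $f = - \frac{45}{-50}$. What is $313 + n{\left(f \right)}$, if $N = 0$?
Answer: $\frac{25171}{80} \approx 314.64$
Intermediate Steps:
$f = \frac{9}{10}$ ($f = \left(-45\right) \left(- \frac{1}{50}\right) = \frac{9}{10} \approx 0.9$)
$s{\left(V,x \right)} = - V x$ ($s{\left(V,x \right)} = - V x + 0 = - V x$)
$m{\left(O,Z \right)} = - \frac{7}{4} + \frac{Z}{8}$ ($m{\left(O,Z \right)} = - \frac{3}{8} + \frac{\left(Z - 6 \cdot 2\right) + 1}{8} = - \frac{3}{8} + \frac{\left(Z - 12\right) + 1}{8} = - \frac{3}{8} + \frac{\left(-12 + Z\right) + 1}{8} = - \frac{3}{8} + \frac{-11 + Z}{8} = - \frac{3}{8} + \left(- \frac{11}{8} + \frac{Z}{8}\right) = - \frac{7}{4} + \frac{Z}{8}$)
$n{\left(b \right)} = \frac{7}{4} - \frac{b}{8}$ ($n{\left(b \right)} = - (- \frac{7}{4} + \frac{b}{8}) = \frac{7}{4} - \frac{b}{8}$)
$313 + n{\left(f \right)} = 313 + \left(\frac{7}{4} - \frac{9}{80}\right) = 313 + \frac{131}{80} = \frac{25171}{80}$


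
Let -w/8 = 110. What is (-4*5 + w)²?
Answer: 810000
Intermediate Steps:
w = -880 (w = -8*110 = -880)
(-4*5 + w)² = (-4*5 - 880)² = (-20 - 880)² = (-900)² = 810000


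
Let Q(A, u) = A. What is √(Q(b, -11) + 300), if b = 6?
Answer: 3*√34 ≈ 17.493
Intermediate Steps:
√(Q(b, -11) + 300) = √(6 + 300) = √306 = 3*√34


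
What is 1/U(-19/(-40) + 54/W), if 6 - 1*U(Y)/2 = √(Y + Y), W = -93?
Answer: 1860/22451 + I*√20305/22451 ≈ 0.082847 + 0.006347*I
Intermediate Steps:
U(Y) = 12 - 2*√2*√Y (U(Y) = 12 - 2*√(Y + Y) = 12 - 2*√2*√Y)
1/U(-19/(-40) + 54/W) = 1/(12 - 2*√2*√(-19/(-40) + 54/(-93))) = 1/(12 - 2*√2*√(-19*(-1/40) + 54*(-1/93))) = 1/(12 - 2*√2*√(19/40 - 18/31)) = 1/(12 - 2*√2*√(-131/1240)) = 1/(12 - 2*√2*I*√40610/620) = 1/(12 - I*√20305/155)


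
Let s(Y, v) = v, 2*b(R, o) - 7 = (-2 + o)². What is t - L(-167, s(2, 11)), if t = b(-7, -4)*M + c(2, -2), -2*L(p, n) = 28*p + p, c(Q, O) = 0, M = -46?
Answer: -6821/2 ≈ -3410.5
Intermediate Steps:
b(R, o) = 7/2 + (-2 + o)²/2
L(p, n) = -29*p/2 (L(p, n) = -(28*p + p)/2 = -29*p/2)
t = -989 (t = (7/2 + (-2 - 4)²/2)*(-46) + 0 = (7/2 + (½)*(-6)²)*(-46) + 0 = (7/2 + (½)*36)*(-46) + 0 = (7/2 + 18)*(-46) + 0 = (43/2)*(-46) + 0 = -989 + 0 = -989)
t - L(-167, s(2, 11)) = -989 - (-29)*(-167)/2 = -989 - 1*4843/2 = -989 - 4843/2 = -6821/2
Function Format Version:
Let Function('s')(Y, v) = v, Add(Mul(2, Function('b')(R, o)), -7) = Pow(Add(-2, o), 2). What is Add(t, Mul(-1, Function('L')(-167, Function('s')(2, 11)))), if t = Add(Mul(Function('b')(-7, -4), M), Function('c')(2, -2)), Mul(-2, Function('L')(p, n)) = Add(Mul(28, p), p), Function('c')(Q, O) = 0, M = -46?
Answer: Rational(-6821, 2) ≈ -3410.5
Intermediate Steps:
Function('b')(R, o) = Add(Rational(7, 2), Mul(Rational(1, 2), Pow(Add(-2, o), 2)))
Function('L')(p, n) = Mul(Rational(-29, 2), p) (Function('L')(p, n) = Mul(Rational(-1, 2), Add(Mul(28, p), p)) = Mul(Rational(-1, 2), Mul(29, p)) = Mul(Rational(-29, 2), p))
t = -989 (t = Add(Mul(Add(Rational(7, 2), Mul(Rational(1, 2), Pow(Add(-2, -4), 2))), -46), 0) = Add(Mul(Add(Rational(7, 2), Mul(Rational(1, 2), Pow(-6, 2))), -46), 0) = Add(Mul(Add(Rational(7, 2), Mul(Rational(1, 2), 36)), -46), 0) = Add(Mul(Add(Rational(7, 2), 18), -46), 0) = Add(Mul(Rational(43, 2), -46), 0) = Add(-989, 0) = -989)
Add(t, Mul(-1, Function('L')(-167, Function('s')(2, 11)))) = Add(-989, Mul(-1, Mul(Rational(-29, 2), -167))) = Add(-989, Mul(-1, Rational(4843, 2))) = Add(-989, Rational(-4843, 2)) = Rational(-6821, 2)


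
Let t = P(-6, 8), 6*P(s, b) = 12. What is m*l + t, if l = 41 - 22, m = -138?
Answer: -2620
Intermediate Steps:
P(s, b) = 2 (P(s, b) = (⅙)*12 = 2)
t = 2
l = 19
m*l + t = -138*19 + 2 = -2622 + 2 = -2620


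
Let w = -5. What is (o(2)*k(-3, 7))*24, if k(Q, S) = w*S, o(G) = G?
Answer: -1680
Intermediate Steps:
k(Q, S) = -5*S
(o(2)*k(-3, 7))*24 = (2*(-5*7))*24 = (2*(-35))*24 = -70*24 = -1680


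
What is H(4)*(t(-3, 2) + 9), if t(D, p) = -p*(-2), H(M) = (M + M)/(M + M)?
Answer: 13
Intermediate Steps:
H(M) = 1 (H(M) = (2*M)/((2*M)) = (2*M)*(1/(2*M)) = 1)
t(D, p) = 2*p
H(4)*(t(-3, 2) + 9) = 1*(2*2 + 9) = 1*(4 + 9) = 1*13 = 13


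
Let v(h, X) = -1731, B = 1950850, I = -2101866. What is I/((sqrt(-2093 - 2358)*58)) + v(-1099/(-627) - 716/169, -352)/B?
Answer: -1731/1950850 + 1050933*I*sqrt(4451)/129079 ≈ -0.00088731 + 543.19*I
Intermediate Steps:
I/((sqrt(-2093 - 2358)*58)) + v(-1099/(-627) - 716/169, -352)/B = -2101866*1/(58*sqrt(-2093 - 2358)) - 1731/1950850 = -2101866*(-I*sqrt(4451)/258158) - 1731*1/1950850 = -2101866*(-I*sqrt(4451)/258158) - 1731/1950850 = -(-1050933)*I*sqrt(4451)/129079 - 1731/1950850 = 1050933*I*sqrt(4451)/129079 - 1731/1950850 = -1731/1950850 + 1050933*I*sqrt(4451)/129079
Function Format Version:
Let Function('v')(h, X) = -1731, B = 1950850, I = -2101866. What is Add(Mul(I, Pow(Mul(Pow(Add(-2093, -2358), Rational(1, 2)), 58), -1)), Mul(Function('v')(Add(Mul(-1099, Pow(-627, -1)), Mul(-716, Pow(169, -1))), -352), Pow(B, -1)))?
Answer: Add(Rational(-1731, 1950850), Mul(Rational(1050933, 129079), I, Pow(4451, Rational(1, 2)))) ≈ Add(-0.00088731, Mul(543.19, I))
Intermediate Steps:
Add(Mul(I, Pow(Mul(Pow(Add(-2093, -2358), Rational(1, 2)), 58), -1)), Mul(Function('v')(Add(Mul(-1099, Pow(-627, -1)), Mul(-716, Pow(169, -1))), -352), Pow(B, -1))) = Add(Mul(-2101866, Pow(Mul(Pow(Add(-2093, -2358), Rational(1, 2)), 58), -1)), Mul(-1731, Pow(1950850, -1))) = Add(Mul(-2101866, Pow(Mul(Pow(-4451, Rational(1, 2)), 58), -1)), Mul(-1731, Rational(1, 1950850))) = Add(Mul(-2101866, Pow(Mul(Mul(I, Pow(4451, Rational(1, 2))), 58), -1)), Rational(-1731, 1950850)) = Add(Mul(-2101866, Pow(Mul(58, I, Pow(4451, Rational(1, 2))), -1)), Rational(-1731, 1950850)) = Add(Mul(-2101866, Mul(Rational(-1, 258158), I, Pow(4451, Rational(1, 2)))), Rational(-1731, 1950850)) = Add(Mul(Rational(1050933, 129079), I, Pow(4451, Rational(1, 2))), Rational(-1731, 1950850)) = Add(Rational(-1731, 1950850), Mul(Rational(1050933, 129079), I, Pow(4451, Rational(1, 2))))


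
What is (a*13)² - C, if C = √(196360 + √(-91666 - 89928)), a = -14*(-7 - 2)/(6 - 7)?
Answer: 2683044 - √(196360 + 7*I*√3706) ≈ 2.6826e+6 - 0.48083*I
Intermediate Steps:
a = -126 (a = -14/((-1/(-9))) = -14/((-1*(-⅑))) = -14/⅑ = -14*9 = -126)
C = √(196360 + 7*I*√3706) (C = √(196360 + √(-181594)) = √(196360 + 7*I*√3706) ≈ 443.13 + 0.481*I)
(a*13)² - C = (-126*13)² - √(196360 + 7*I*√3706) = (-1638)² - √(196360 + 7*I*√3706) = 2683044 - √(196360 + 7*I*√3706)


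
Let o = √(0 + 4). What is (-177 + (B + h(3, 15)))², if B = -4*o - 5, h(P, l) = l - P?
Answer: 31684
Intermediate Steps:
o = 2 (o = √4 = 2)
B = -13 (B = -4*2 - 5 = -8 - 5 = -13)
(-177 + (B + h(3, 15)))² = (-177 + (-13 + (15 - 1*3)))² = (-177 + (-13 + (15 - 3)))² = (-177 + (-13 + 12))² = (-177 - 1)² = (-178)² = 31684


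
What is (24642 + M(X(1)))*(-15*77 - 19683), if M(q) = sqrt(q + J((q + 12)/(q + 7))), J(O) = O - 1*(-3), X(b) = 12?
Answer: -513489996 - 20838*sqrt(5871)/19 ≈ -5.1357e+8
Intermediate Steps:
J(O) = 3 + O (J(O) = O + 3 = 3 + O)
M(q) = sqrt(3 + q + (12 + q)/(7 + q)) (M(q) = sqrt(q + (3 + (q + 12)/(q + 7))) = sqrt(q + (3 + (12 + q)/(7 + q))) = sqrt(3 + q + (12 + q)/(7 + q)))
(24642 + M(X(1)))*(-15*77 - 19683) = (24642 + sqrt((33 + 12**2 + 11*12)/(7 + 12)))*(-15*77 - 19683) = (24642 + sqrt((33 + 144 + 132)/19))*(-1155 - 19683) = (24642 + sqrt((1/19)*309))*(-20838) = (24642 + sqrt(309/19))*(-20838) = (24642 + sqrt(5871)/19)*(-20838) = -513489996 - 20838*sqrt(5871)/19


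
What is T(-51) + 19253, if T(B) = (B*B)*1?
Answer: 21854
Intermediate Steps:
T(B) = B² (T(B) = B²*1 = B²)
T(-51) + 19253 = (-51)² + 19253 = 2601 + 19253 = 21854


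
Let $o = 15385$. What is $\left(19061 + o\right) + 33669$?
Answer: $68115$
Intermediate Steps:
$\left(19061 + o\right) + 33669 = \left(19061 + 15385\right) + 33669 = 34446 + 33669 = 68115$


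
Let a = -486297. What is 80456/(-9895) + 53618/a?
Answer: -477783874/57974805 ≈ -8.2412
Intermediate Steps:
80456/(-9895) + 53618/a = 80456/(-9895) + 53618/(-486297) = 80456*(-1/9895) + 53618*(-1/486297) = -80456/9895 - 646/5859 = -477783874/57974805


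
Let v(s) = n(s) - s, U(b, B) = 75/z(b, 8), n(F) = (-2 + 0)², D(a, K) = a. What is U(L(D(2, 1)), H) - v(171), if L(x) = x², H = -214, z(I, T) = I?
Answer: 743/4 ≈ 185.75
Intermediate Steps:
n(F) = 4 (n(F) = (-2)² = 4)
U(b, B) = 75/b
v(s) = 4 - s
U(L(D(2, 1)), H) - v(171) = 75/(2²) - (4 - 1*171) = 75/4 - (4 - 171) = 75*(¼) - 1*(-167) = 75/4 + 167 = 743/4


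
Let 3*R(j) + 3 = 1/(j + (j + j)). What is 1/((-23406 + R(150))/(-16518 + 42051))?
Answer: -34469550/31599449 ≈ -1.0908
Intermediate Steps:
R(j) = -1 + 1/(9*j) (R(j) = -1 + 1/(3*(j + (j + j))) = -1 + 1/(3*(j + 2*j)) = -1 + 1/(3*((3*j))) = -1 + (1/(3*j))/3 = -1 + 1/(9*j))
1/((-23406 + R(150))/(-16518 + 42051)) = 1/((-23406 + (⅑ - 1*150)/150)/(-16518 + 42051)) = 1/((-23406 + (⅑ - 150)/150)/25533) = 1/((-23406 + (1/150)*(-1349/9))*(1/25533)) = 1/((-23406 - 1349/1350)*(1/25533)) = 1/(-31599449/1350*1/25533) = 1/(-31599449/34469550) = -34469550/31599449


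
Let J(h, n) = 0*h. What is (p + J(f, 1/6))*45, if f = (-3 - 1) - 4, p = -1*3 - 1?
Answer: -180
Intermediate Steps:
p = -4 (p = -3 - 1 = -4)
f = -8 (f = -4 - 4 = -8)
J(h, n) = 0
(p + J(f, 1/6))*45 = (-4 + 0)*45 = -4*45 = -180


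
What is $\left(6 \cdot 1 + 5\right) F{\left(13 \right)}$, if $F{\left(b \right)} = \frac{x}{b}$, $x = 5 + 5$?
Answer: $\frac{110}{13} \approx 8.4615$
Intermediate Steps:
$x = 10$
$F{\left(b \right)} = \frac{10}{b}$
$\left(6 \cdot 1 + 5\right) F{\left(13 \right)} = \left(6 \cdot 1 + 5\right) \frac{10}{13} = \left(6 + 5\right) 10 \cdot \frac{1}{13} = 11 \cdot \frac{10}{13} = \frac{110}{13}$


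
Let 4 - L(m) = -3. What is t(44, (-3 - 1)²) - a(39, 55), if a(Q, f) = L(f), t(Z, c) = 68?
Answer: 61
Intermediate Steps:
L(m) = 7 (L(m) = 4 - 1*(-3) = 4 + 3 = 7)
a(Q, f) = 7
t(44, (-3 - 1)²) - a(39, 55) = 68 - 1*7 = 68 - 7 = 61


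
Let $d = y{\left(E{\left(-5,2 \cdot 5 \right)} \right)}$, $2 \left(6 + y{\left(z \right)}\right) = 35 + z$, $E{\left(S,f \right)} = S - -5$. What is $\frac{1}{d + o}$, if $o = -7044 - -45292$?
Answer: $\frac{2}{76519} \approx 2.6137 \cdot 10^{-5}$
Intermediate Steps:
$E{\left(S,f \right)} = 5 + S$ ($E{\left(S,f \right)} = S + 5 = 5 + S$)
$y{\left(z \right)} = \frac{23}{2} + \frac{z}{2}$ ($y{\left(z \right)} = -6 + \frac{35 + z}{2} = -6 + \left(\frac{35}{2} + \frac{z}{2}\right) = \frac{23}{2} + \frac{z}{2}$)
$o = 38248$ ($o = -7044 + 45292 = 38248$)
$d = \frac{23}{2}$ ($d = \frac{23}{2} + \frac{5 - 5}{2} = \frac{23}{2} + \frac{1}{2} \cdot 0 = \frac{23}{2} + 0 = \frac{23}{2} \approx 11.5$)
$\frac{1}{d + o} = \frac{1}{\frac{23}{2} + 38248} = \frac{1}{\frac{76519}{2}} = \frac{2}{76519}$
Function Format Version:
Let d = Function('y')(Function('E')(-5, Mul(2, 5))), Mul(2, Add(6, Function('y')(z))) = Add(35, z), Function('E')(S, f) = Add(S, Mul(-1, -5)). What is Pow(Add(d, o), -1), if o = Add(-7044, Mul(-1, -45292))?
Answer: Rational(2, 76519) ≈ 2.6137e-5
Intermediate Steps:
Function('E')(S, f) = Add(5, S) (Function('E')(S, f) = Add(S, 5) = Add(5, S))
Function('y')(z) = Add(Rational(23, 2), Mul(Rational(1, 2), z)) (Function('y')(z) = Add(-6, Mul(Rational(1, 2), Add(35, z))) = Add(-6, Add(Rational(35, 2), Mul(Rational(1, 2), z))) = Add(Rational(23, 2), Mul(Rational(1, 2), z)))
o = 38248 (o = Add(-7044, 45292) = 38248)
d = Rational(23, 2) (d = Add(Rational(23, 2), Mul(Rational(1, 2), Add(5, -5))) = Add(Rational(23, 2), Mul(Rational(1, 2), 0)) = Add(Rational(23, 2), 0) = Rational(23, 2) ≈ 11.500)
Pow(Add(d, o), -1) = Pow(Add(Rational(23, 2), 38248), -1) = Pow(Rational(76519, 2), -1) = Rational(2, 76519)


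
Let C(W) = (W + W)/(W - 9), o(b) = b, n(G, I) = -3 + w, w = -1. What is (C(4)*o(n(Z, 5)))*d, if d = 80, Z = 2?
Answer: 512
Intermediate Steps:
n(G, I) = -4 (n(G, I) = -3 - 1 = -4)
C(W) = 2*W/(-9 + W) (C(W) = (2*W)/(-9 + W) = 2*W/(-9 + W))
(C(4)*o(n(Z, 5)))*d = ((2*4/(-9 + 4))*(-4))*80 = ((2*4/(-5))*(-4))*80 = ((2*4*(-1/5))*(-4))*80 = -8/5*(-4)*80 = (32/5)*80 = 512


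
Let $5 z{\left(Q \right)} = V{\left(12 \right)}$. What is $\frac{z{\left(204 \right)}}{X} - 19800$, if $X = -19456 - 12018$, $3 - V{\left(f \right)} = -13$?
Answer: $- \frac{1557963008}{78685} \approx -19800.0$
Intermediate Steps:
$V{\left(f \right)} = 16$ ($V{\left(f \right)} = 3 - -13 = 3 + 13 = 16$)
$X = -31474$
$z{\left(Q \right)} = \frac{16}{5}$ ($z{\left(Q \right)} = \frac{1}{5} \cdot 16 = \frac{16}{5}$)
$\frac{z{\left(204 \right)}}{X} - 19800 = \frac{16}{5 \left(-31474\right)} - 19800 = \frac{16}{5} \left(- \frac{1}{31474}\right) - 19800 = - \frac{8}{78685} - 19800 = - \frac{1557963008}{78685}$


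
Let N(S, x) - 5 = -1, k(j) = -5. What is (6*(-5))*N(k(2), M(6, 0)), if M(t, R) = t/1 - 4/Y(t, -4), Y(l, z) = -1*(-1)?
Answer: -120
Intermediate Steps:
Y(l, z) = 1
M(t, R) = -4 + t (M(t, R) = t/1 - 4/1 = t*1 - 4*1 = t - 4 = -4 + t)
N(S, x) = 4 (N(S, x) = 5 - 1 = 4)
(6*(-5))*N(k(2), M(6, 0)) = (6*(-5))*4 = -30*4 = -120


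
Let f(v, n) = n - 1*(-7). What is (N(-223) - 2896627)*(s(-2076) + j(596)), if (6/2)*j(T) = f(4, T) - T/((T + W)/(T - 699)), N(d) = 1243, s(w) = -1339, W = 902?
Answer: 2438291658176/749 ≈ 3.2554e+9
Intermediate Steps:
f(v, n) = 7 + n (f(v, n) = n + 7 = 7 + n)
j(T) = 7/3 + T/3 - T*(-699 + T)/(3*(902 + T)) (j(T) = ((7 + T) - T/((T + 902)/(T - 699)))/3 = ((7 + T) - T/((902 + T)/(-699 + T)))/3 = ((7 + T) - T*(-699 + T)/(902 + T))/3 = (7 + T - T*(-699 + T)/(902 + T))/3 = 7/3 + T/3 - T*(-699 + T)/(3*(902 + T)))
(N(-223) - 2896627)*(s(-2076) + j(596)) = (1243 - 2896627)*(-1339 + 2*(3157 + 804*596)/(3*(902 + 596))) = -2895384*(-1339 + (⅔)*(3157 + 479184)/1498) = -2895384*(-1339 + (⅔)*(1/1498)*482341) = -2895384*(-1339 + 482341/2247) = -2895384*(-2526392/2247) = 2438291658176/749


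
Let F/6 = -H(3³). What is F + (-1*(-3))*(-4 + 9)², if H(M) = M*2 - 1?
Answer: -243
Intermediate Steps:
H(M) = -1 + 2*M (H(M) = 2*M - 1 = -1 + 2*M)
F = -318 (F = 6*(-(-1 + 2*3³)) = 6*(-(-1 + 2*27)) = 6*(-(-1 + 54)) = 6*(-1*53) = 6*(-53) = -318)
F + (-1*(-3))*(-4 + 9)² = -318 + (-1*(-3))*(-4 + 9)² = -318 + 3*5² = -318 + 3*25 = -318 + 75 = -243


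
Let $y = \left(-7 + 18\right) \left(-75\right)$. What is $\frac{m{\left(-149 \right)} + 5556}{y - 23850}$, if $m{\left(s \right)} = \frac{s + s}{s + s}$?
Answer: $- \frac{5557}{24675} \approx -0.22521$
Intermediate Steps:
$m{\left(s \right)} = 1$ ($m{\left(s \right)} = \frac{2 s}{2 s} = 2 s \frac{1}{2 s} = 1$)
$y = -825$ ($y = 11 \left(-75\right) = -825$)
$\frac{m{\left(-149 \right)} + 5556}{y - 23850} = \frac{1 + 5556}{-825 - 23850} = \frac{5557}{-825 - 23850} = \frac{5557}{-24675} = 5557 \left(- \frac{1}{24675}\right) = - \frac{5557}{24675}$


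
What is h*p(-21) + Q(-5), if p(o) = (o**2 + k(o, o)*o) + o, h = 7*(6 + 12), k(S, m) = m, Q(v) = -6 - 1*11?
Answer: 108469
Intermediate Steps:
Q(v) = -17 (Q(v) = -6 - 11 = -17)
h = 126 (h = 7*18 = 126)
p(o) = o + 2*o**2 (p(o) = (o**2 + o*o) + o = (o**2 + o**2) + o = 2*o**2 + o = o + 2*o**2)
h*p(-21) + Q(-5) = 126*(-21*(1 + 2*(-21))) - 17 = 126*(-21*(1 - 42)) - 17 = 126*(-21*(-41)) - 17 = 126*861 - 17 = 108486 - 17 = 108469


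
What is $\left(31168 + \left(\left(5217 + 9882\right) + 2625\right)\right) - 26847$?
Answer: $22045$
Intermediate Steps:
$\left(31168 + \left(\left(5217 + 9882\right) + 2625\right)\right) - 26847 = \left(31168 + \left(15099 + 2625\right)\right) - 26847 = \left(31168 + 17724\right) - 26847 = 48892 - 26847 = 22045$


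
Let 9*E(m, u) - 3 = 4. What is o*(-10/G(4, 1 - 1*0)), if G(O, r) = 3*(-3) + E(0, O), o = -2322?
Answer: -104490/37 ≈ -2824.1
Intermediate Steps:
E(m, u) = 7/9 (E(m, u) = ⅓ + (⅑)*4 = ⅓ + 4/9 = 7/9)
G(O, r) = -74/9 (G(O, r) = 3*(-3) + 7/9 = -9 + 7/9 = -74/9)
o*(-10/G(4, 1 - 1*0)) = -(-23220)/(-74/9) = -(-23220)*(-9)/74 = -2322*45/37 = -104490/37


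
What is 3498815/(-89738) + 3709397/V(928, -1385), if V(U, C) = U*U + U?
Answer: -1341748264647/38682103328 ≈ -34.687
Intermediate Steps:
V(U, C) = U + U² (V(U, C) = U² + U = U + U²)
3498815/(-89738) + 3709397/V(928, -1385) = 3498815/(-89738) + 3709397/((928*(1 + 928))) = 3498815*(-1/89738) + 3709397/((928*929)) = -3498815/89738 + 3709397/862112 = -1341748264647/38682103328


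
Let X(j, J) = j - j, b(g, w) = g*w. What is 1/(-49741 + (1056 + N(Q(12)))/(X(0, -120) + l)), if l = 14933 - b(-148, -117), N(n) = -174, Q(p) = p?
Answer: -2383/118533685 ≈ -2.0104e-5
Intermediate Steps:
X(j, J) = 0
l = -2383 (l = 14933 - (-148)*(-117) = 14933 - 1*17316 = 14933 - 17316 = -2383)
1/(-49741 + (1056 + N(Q(12)))/(X(0, -120) + l)) = 1/(-49741 + (1056 - 174)/(0 - 2383)) = 1/(-49741 + 882/(-2383)) = 1/(-49741 + 882*(-1/2383)) = 1/(-49741 - 882/2383) = 1/(-118533685/2383) = -2383/118533685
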